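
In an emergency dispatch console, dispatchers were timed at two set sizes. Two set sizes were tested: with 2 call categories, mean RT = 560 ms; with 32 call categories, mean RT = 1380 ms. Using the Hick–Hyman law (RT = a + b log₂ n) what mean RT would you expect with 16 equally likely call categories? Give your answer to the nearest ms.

RT is linear in log₂ n, so two points fix the line:
  b = (1380 − 560) / (log₂ 32 − log₂ 2) = 820 / (5 − 1) = 205 ms/bit
  a = 560 − 205 × 1 = 355 ms
Then RT(16) = 355 + 205 × log₂ 16 = 355 + 205 × 4 ≈ 1175.000 ms.

1175 ms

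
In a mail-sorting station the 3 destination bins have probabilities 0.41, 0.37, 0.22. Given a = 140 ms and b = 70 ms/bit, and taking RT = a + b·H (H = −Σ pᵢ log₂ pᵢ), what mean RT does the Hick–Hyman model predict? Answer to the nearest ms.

Entropy contributions −pᵢ log₂ pᵢ: 0.5274, 0.5307, 0.4806; sum H = 1.5387 bits.
RT = a + bH = 140 + 70·1.5387 = 247.71 ms.

248 ms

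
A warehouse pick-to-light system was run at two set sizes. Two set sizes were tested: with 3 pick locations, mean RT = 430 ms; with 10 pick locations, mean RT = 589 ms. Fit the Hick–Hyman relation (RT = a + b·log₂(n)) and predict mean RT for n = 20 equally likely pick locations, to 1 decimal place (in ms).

Solve the two-equation system in a and b:
  b = (589 − 430) / (log₂ 10 − log₂ 3) = 159 / (3.3219 − 1.5850) = 91.539 ms/bit
  a = 430 − 91.539 × 1.5850 = 284.914 ms
Then RT(20) = 284.914 + 91.539 × log₂ 20 = 284.914 + 91.539 × 4.3219 ≈ 680.539 ms.

680.5 ms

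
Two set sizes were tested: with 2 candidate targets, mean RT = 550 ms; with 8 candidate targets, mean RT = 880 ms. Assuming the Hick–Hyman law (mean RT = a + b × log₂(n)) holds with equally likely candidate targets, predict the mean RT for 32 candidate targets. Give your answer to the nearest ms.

1210 ms

RT is linear in log₂ n, so two points fix the line:
  b = (880 − 550) / (log₂ 8 − log₂ 2) = 330 / (3 − 1) = 165 ms/bit
  a = 550 − 165 × 1 = 385 ms
Then RT(32) = 385 + 165 × log₂ 32 = 385 + 165 × 5 ≈ 1210.000 ms.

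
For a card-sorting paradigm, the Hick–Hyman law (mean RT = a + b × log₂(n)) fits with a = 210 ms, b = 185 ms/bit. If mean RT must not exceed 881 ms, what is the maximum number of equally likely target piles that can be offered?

12

185·log₂ n ≤ 881 − 210 = 671, giving log₂ n ≤ 3.6270 and n ≤ 12.355. The largest whole number is 12.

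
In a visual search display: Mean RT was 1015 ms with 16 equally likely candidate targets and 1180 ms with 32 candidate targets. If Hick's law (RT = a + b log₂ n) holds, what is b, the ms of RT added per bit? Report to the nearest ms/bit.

b = (RT₂ − RT₁)/(log₂ n₂ − log₂ n₁) = (1180 − 1015)/(5 − 4) = 165 ms/bit.

165 ms/bit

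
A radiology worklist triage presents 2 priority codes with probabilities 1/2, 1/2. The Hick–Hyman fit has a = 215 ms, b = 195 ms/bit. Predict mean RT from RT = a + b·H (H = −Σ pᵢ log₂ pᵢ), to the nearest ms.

H = −Σ pᵢ log₂ pᵢ = 0.5·1 + 0.5·1 = 1.000 bits.
RT = 215 + 195 × 1.000 = 410.00 ms.

410 ms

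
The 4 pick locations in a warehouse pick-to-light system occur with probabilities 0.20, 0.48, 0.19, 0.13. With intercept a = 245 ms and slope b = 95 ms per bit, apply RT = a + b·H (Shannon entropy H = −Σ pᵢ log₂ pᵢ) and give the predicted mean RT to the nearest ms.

Entropy contributions −pᵢ log₂ pᵢ: 0.4644, 0.5083, 0.4552, 0.3826; sum H = 1.8105 bits.
RT = a + bH = 245 + 95·1.8105 = 417.00 ms.

417 ms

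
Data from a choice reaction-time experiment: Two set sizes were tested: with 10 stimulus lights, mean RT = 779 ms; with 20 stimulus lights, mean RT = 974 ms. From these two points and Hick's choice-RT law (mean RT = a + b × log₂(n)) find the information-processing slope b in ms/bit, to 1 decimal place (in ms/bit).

b = (RT₂ − RT₁)/(log₂ n₂ − log₂ n₁) = (974 − 779)/(4.3219 − 3.3219) = 195.000 ms/bit.

195.0 ms/bit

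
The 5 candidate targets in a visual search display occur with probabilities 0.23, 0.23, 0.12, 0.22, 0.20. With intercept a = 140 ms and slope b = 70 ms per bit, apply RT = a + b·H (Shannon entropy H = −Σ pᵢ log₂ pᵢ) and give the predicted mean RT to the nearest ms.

300 ms

H = 0.23·log₂(1/0.23) + 0.23·log₂(1/0.23) + 0.12·log₂(1/0.12) + 0.22·log₂(1/0.22) + 0.20·log₂(1/0.20) = 2.2874 bits.
RT = 140 + 70 × 2.2874 = 300.12 ms.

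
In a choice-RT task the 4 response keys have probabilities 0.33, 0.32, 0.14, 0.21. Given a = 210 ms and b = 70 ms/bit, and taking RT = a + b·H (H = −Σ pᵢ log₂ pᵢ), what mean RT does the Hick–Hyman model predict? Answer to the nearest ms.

H = 0.33·log₂(1/0.33) + 0.32·log₂(1/0.32) + 0.14·log₂(1/0.14) + 0.21·log₂(1/0.21) = 1.9238 bits.
RT = 210 + 70 × 1.9238 = 344.67 ms.

345 ms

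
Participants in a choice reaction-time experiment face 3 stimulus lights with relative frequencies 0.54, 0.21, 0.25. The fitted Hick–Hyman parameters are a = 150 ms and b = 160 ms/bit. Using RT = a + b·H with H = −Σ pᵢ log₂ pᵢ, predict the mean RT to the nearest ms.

Entropy contributions −pᵢ log₂ pᵢ: 0.4800, 0.4728, 0.5000; sum H = 1.4529 bits.
RT = a + bH = 150 + 160·1.4529 = 382.46 ms.

382 ms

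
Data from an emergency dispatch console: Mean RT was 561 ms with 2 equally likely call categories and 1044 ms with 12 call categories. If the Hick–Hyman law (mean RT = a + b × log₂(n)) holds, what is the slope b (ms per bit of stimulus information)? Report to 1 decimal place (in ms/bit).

186.8 ms/bit

The slope on a log₂ axis is (1044 − 561) / (3.5850 − 1) = 186.850 ms/bit.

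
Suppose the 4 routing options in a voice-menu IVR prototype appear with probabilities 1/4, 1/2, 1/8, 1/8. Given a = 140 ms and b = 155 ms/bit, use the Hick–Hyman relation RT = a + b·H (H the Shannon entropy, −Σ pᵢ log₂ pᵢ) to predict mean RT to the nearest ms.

Each term −pᵢ log₂ pᵢ: 0.25·2 + 0.5·1 + 0.125·3 + 0.125·3; summed, H = 1.750 bits.
Mean RT = a + bH = 140 + 155·1.750 = 411.25 ms.

411 ms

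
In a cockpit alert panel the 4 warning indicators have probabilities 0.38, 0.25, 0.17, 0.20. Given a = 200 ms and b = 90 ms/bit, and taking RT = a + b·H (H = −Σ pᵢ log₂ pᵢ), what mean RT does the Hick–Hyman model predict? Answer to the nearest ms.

374 ms

H = 0.38·log₂(1/0.38) + 0.25·log₂(1/0.25) + 0.17·log₂(1/0.17) + 0.20·log₂(1/0.20) = 1.9294 bits.
RT = 200 + 90 × 1.9294 = 373.65 ms.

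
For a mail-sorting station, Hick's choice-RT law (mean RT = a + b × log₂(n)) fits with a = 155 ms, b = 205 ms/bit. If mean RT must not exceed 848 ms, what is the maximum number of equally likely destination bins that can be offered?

10

Information budget: (848 − 155)/205 = 3.3805 bits, so n ≤ 2^3.3805 = 10.414 → at most 10.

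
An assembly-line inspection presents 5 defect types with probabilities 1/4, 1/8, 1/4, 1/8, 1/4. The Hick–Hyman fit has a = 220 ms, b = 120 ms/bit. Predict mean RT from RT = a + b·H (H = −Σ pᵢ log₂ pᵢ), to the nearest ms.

H = −Σ pᵢ log₂ pᵢ = 0.25·2 + 0.125·3 + 0.25·2 + 0.125·3 + 0.25·2 = 2.250 bits.
RT = 220 + 120 × 2.250 = 490.00 ms.

490 ms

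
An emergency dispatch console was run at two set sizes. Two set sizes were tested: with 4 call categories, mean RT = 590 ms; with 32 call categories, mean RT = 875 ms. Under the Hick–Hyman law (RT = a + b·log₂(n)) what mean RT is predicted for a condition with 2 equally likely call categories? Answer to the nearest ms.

495 ms

With log₂ n on the abscissa the relation is linear; from the two conditions:
  b = (875 − 590) / (log₂ 32 − log₂ 4) = 285 / (5 − 2) = 95 ms/bit
  a = 590 − 95 × 2 = 400 ms
Then RT(2) = 400 + 95 × log₂ 2 = 400 + 95 × 1 ≈ 495.000 ms.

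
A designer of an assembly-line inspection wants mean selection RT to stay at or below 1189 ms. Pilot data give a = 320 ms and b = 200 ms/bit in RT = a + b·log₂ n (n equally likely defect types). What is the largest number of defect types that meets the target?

Information budget: (1189 − 320)/200 = 4.3450 bits, so n ≤ 2^4.3450 = 20.322 → at most 20.

20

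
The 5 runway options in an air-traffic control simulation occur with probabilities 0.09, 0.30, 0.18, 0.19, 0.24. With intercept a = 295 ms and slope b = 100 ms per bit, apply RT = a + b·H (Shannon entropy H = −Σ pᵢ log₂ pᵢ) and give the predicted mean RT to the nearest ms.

H = 0.09·log₂(1/0.09) + 0.30·log₂(1/0.30) + 0.18·log₂(1/0.18) + 0.19·log₂(1/0.19) + 0.24·log₂(1/0.24) = 2.2284 bits.
RT = 295 + 100 × 2.2284 = 517.84 ms.

518 ms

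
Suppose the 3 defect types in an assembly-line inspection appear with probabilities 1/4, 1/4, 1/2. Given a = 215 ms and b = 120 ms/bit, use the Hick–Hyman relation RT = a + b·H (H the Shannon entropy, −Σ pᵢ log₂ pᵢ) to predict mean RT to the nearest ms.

Each term −pᵢ log₂ pᵢ: 0.25·2 + 0.25·2 + 0.5·1; summed, H = 1.500 bits.
Mean RT = a + bH = 215 + 120·1.500 = 395.00 ms.

395 ms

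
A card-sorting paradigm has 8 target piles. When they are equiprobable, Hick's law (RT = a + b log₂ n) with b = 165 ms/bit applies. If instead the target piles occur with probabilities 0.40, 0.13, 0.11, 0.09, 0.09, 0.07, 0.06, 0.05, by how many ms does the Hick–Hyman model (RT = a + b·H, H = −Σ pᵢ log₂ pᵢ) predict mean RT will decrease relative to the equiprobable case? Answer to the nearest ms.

Equiprobable entropy H₀ = log₂ 8 = 3.0000 bits.
Skewed entropy H = −Σ pᵢ log₂ pᵢ = 2.6152 bits.
ΔRT = b·(H₀ − H) = 165 × 0.3848 = 63.49 ms.

63 ms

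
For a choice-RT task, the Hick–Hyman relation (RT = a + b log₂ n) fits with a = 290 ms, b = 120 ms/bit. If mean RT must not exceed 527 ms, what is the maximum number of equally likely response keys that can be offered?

120·log₂ n ≤ 527 − 290 = 237, giving log₂ n ≤ 1.9750 and n ≤ 3.931. The largest whole number is 3.

3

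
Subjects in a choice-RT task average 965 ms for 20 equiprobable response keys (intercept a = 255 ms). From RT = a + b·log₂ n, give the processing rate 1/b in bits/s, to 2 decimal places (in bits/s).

b = (965 − 255)/log₂ 20 = 710/4.3219 = 164.279 ms per bit = 0.16428 s/bit; the reciprocal is 6.087 bits/s.

6.09 bits/s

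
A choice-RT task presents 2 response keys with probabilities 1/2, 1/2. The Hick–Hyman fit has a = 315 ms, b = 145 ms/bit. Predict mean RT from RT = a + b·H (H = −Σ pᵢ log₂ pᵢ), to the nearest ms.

H = −Σ pᵢ log₂ pᵢ = 0.5·1 + 0.5·1 = 1.000 bits.
RT = 315 + 145 × 1.000 = 460.00 ms.

460 ms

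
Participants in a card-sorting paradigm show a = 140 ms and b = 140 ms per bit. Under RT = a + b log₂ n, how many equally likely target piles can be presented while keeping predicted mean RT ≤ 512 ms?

Information budget: (512 − 140)/140 = 2.6571 bits, so n ≤ 2^2.6571 = 6.308 → at most 6.

6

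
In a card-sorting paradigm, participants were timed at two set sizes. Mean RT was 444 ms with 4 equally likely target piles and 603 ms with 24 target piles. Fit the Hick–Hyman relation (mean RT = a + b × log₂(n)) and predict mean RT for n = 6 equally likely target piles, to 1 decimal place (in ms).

RT is linear in log₂ n, so two points fix the line:
  b = (603 − 444) / (log₂ 24 − log₂ 4) = 159 / (4.5850 − 2) = 61.510 ms/bit
  a = 444 − 61.510 × 2 = 320.981 ms
Then RT(6) = 320.981 + 61.510 × log₂ 6 = 320.981 + 61.510 × 2.5850 ≈ 479.981 ms.

480.0 ms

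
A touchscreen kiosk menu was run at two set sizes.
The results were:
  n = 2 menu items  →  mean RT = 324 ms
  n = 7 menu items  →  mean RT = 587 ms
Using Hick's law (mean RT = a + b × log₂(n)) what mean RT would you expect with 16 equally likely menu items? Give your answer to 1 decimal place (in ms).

760.5 ms

RT is linear in log₂ n, so two points fix the line:
  b = (587 − 324) / (log₂ 7 − log₂ 2) = 263 / (2.8074 − 1) = 145.517 ms/bit
  a = 324 − 145.517 × 1 = 178.483 ms
Then RT(16) = 178.483 + 145.517 × log₂ 16 = 178.483 + 145.517 × 4 ≈ 760.550 ms.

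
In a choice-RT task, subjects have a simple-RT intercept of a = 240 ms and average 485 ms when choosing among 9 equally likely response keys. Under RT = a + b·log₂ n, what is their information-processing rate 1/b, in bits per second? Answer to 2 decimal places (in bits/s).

12.94 bits/s

b = (485 − 240)/log₂ 9 = 245/3.1699 = 77.289 ms per bit = 0.07729 s/bit; the reciprocal is 12.938 bits/s.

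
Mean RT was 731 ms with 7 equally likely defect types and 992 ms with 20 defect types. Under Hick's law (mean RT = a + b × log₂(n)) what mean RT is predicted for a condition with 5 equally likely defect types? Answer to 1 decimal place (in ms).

647.3 ms

Fit slope and intercept:
  b = (992 − 731) / (log₂ 20 − log₂ 7) = 261 / (4.3219 − 2.8074) = 172.326 ms/bit
  a = 731 − 172.326 × 2.8074 = 247.220 ms
Then RT(5) = 247.220 + 172.326 × log₂ 5 = 247.220 + 172.326 × 2.3219 ≈ 647.348 ms.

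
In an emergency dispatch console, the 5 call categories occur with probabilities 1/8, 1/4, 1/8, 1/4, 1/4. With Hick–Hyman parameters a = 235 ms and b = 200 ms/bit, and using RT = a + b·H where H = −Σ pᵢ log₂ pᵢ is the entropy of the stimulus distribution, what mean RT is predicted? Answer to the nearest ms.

685 ms

H = −Σ pᵢ log₂ pᵢ = 0.125·3 + 0.25·2 + 0.125·3 + 0.25·2 + 0.25·2 = 2.250 bits.
RT = 235 + 200 × 2.250 = 685.00 ms.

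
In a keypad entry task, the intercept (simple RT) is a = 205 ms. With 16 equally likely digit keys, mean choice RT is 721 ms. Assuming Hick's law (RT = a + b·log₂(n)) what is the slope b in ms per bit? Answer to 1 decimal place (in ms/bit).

129.0 ms/bit

b = (721 − 205) / log₂(16) = 516 / 4 = 129.000 ms/bit.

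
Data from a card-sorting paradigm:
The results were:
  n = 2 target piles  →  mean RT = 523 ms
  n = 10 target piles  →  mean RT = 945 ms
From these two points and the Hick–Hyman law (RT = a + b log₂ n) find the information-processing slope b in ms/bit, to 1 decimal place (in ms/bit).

181.7 ms/bit

Slope: b = (945 − 523) / (log₂ 10 − log₂ 2) = 422/2.3219 = 181.746 ms/bit.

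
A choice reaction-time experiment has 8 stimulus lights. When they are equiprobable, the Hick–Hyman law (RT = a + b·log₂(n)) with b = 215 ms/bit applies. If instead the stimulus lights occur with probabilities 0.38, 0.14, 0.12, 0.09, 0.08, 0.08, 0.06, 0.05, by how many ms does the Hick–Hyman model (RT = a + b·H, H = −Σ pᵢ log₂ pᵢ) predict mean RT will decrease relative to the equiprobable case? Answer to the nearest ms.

75 ms

The RT saving is b·ΔH. Equiprobable H₀ = log₂(8) = 3.0000 bits; with the given probabilities H = 2.6499 bits.
b·(H₀ − H) = 215 × (3.0000 − 2.6499) = 75.26 ms.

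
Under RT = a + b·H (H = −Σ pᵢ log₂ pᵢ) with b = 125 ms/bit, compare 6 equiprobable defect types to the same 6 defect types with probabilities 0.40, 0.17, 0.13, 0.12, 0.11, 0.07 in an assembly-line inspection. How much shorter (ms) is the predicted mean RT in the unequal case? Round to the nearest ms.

Equiprobable entropy H₀ = log₂ 6 = 2.5850 bits.
Skewed entropy H = −Σ pᵢ log₂ pᵢ = 2.3319 bits.
ΔRT = b·(H₀ − H) = 125 × 0.2531 = 31.63 ms.

32 ms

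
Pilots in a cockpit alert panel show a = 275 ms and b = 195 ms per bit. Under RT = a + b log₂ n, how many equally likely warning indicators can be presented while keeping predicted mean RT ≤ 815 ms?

195·log₂ n ≤ 815 − 275 = 540, giving log₂ n ≤ 2.7692 and n ≤ 6.817. The largest whole number is 6.

6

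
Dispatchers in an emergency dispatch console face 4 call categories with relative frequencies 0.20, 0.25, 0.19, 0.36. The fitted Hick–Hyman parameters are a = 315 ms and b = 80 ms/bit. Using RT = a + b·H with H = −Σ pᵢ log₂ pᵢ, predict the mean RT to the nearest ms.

471 ms

H = 0.20·log₂(1/0.20) + 0.25·log₂(1/0.25) + 0.19·log₂(1/0.19) + 0.36·log₂(1/0.36) = 1.9502 bits.
RT = 315 + 80 × 1.9502 = 471.02 ms.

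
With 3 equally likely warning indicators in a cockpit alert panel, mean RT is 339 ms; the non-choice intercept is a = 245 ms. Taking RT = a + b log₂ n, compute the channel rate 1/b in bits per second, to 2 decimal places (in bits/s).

b = (339 − 245)/log₂ 3 = 94/1.5850 = 59.307 ms per bit = 0.05931 s/bit; the reciprocal is 16.861 bits/s.

16.86 bits/s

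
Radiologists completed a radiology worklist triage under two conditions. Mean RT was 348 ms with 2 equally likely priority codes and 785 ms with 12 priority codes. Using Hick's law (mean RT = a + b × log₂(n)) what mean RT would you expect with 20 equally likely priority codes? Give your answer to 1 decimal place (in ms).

909.6 ms

With log₂ n on the abscissa the relation is linear; from the two conditions:
  b = (785 − 348) / (log₂ 12 − log₂ 2) = 437 / (3.5850 − 1) = 169.055 ms/bit
  a = 348 − 169.055 × 1 = 178.945 ms
Then RT(20) = 178.945 + 169.055 × log₂ 20 = 178.945 + 169.055 × 4.3219 ≈ 909.587 ms.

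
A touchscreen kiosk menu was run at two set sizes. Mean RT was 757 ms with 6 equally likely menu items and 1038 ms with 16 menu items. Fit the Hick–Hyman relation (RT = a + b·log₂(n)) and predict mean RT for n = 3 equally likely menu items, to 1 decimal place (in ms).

With log₂ n on the abscissa the relation is linear; from the two conditions:
  b = (1038 − 757) / (log₂ 16 − log₂ 6) = 281 / (4 − 2.5850) = 198.581 ms/bit
  a = 757 − 198.581 × 2.5850 = 243.675 ms
Then RT(3) = 243.675 + 198.581 × log₂ 3 = 243.675 + 198.581 × 1.5850 ≈ 558.419 ms.

558.4 ms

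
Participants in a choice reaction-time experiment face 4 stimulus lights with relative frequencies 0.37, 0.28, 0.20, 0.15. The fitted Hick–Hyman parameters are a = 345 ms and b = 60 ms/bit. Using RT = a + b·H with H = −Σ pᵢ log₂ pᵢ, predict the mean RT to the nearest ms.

H = 0.37·log₂(1/0.37) + 0.28·log₂(1/0.28) + 0.20·log₂(1/0.20) + 0.15·log₂(1/0.15) = 1.9199 bits.
RT = 345 + 60 × 1.9199 = 460.19 ms.

460 ms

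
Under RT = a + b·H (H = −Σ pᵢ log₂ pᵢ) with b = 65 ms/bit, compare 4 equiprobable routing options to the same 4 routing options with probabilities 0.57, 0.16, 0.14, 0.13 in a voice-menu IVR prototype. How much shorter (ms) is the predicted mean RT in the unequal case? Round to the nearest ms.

22 ms

Equiprobable entropy H₀ = log₂ 4 = 2.0000 bits.
Skewed entropy H = −Σ pᵢ log₂ pᵢ = 1.6650 bits.
ΔRT = b·(H₀ − H) = 65 × 0.3350 = 21.77 ms.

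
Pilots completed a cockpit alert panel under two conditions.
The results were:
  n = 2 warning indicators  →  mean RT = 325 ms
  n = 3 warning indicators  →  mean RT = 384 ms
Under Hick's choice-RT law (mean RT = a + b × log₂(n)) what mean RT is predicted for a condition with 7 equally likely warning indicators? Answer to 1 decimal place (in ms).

507.3 ms

RT is linear in log₂ n, so two points fix the line:
  b = (384 − 325) / (log₂ 3 − log₂ 2) = 59 / (1.5850 − 1) = 100.861 ms/bit
  a = 325 − 100.861 × 1 = 224.139 ms
Then RT(7) = 224.139 + 100.861 × log₂ 7 = 224.139 + 100.861 × 2.8074 ≈ 507.292 ms.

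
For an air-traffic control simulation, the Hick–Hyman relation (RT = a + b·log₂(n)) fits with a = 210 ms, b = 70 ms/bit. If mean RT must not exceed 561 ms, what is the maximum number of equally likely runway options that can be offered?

70·log₂ n ≤ 561 − 210 = 351, giving log₂ n ≤ 5.0143 and n ≤ 32.318. The largest whole number is 32.

32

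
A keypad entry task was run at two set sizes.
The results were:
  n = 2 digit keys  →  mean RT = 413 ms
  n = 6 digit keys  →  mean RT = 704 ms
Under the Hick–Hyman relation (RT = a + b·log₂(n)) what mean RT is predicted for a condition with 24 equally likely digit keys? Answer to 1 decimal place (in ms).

1071.2 ms

RT is linear in log₂ n, so two points fix the line:
  b = (704 − 413) / (log₂ 6 − log₂ 2) = 291 / (2.5850 − 1) = 183.601 ms/bit
  a = 413 − 183.601 × 1 = 229.399 ms
Then RT(24) = 229.399 + 183.601 × log₂ 24 = 229.399 + 183.601 × 4.5850 ≈ 1071.201 ms.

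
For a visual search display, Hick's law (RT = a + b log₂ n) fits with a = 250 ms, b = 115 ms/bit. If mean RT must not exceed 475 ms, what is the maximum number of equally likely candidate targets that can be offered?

3

Information budget: (475 − 250)/115 = 1.9565 bits, so n ≤ 2^1.9565 = 3.881 → at most 3.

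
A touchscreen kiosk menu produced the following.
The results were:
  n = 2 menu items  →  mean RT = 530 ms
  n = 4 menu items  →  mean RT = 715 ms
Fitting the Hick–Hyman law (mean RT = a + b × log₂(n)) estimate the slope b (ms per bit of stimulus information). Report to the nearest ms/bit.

b = (RT₂ − RT₁)/(log₂ n₂ − log₂ n₁) = (715 − 530)/(2 − 1) = 185 ms/bit.

185 ms/bit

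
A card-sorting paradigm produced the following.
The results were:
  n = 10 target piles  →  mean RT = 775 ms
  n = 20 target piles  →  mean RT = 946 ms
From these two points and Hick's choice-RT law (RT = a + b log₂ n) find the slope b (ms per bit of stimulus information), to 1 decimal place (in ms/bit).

The slope on a log₂ axis is (946 − 775) / (4.3219 − 3.3219) = 171.000 ms/bit.

171.0 ms/bit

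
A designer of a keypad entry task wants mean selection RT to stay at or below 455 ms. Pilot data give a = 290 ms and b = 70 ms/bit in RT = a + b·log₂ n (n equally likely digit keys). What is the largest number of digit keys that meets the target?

5

Information budget: (455 − 290)/70 = 2.3571 bits, so n ≤ 2^2.3571 = 5.124 → at most 5.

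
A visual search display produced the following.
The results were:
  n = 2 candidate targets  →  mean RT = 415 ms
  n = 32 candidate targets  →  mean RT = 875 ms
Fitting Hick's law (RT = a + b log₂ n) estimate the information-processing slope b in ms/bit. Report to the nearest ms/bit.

The slope on a log₂ axis is (875 − 415) / (5 − 1) = 115 ms/bit.

115 ms/bit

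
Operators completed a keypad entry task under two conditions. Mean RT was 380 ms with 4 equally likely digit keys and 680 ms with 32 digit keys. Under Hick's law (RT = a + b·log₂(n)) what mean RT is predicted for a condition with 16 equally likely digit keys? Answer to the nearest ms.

Solve the two-equation system in a and b:
  b = (680 − 380) / (log₂ 32 − log₂ 4) = 300 / (5 − 2) = 100 ms/bit
  a = 380 − 100 × 2 = 180 ms
Then RT(16) = 180 + 100 × log₂ 16 = 180 + 100 × 4 ≈ 580.000 ms.

580 ms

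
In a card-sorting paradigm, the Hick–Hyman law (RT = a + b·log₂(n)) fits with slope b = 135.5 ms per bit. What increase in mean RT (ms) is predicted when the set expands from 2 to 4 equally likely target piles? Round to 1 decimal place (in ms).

ΔRT = (a + b log₂ n₂) − (a + b log₂ n₁) = b·(log₂ n₂ − log₂ n₁).
log₂(4) − log₂(2) = log₂(4/2) = log₂(2) = 1.
ΔRT = 135.5 × 1.0000 = 135.500 ms.

135.5 ms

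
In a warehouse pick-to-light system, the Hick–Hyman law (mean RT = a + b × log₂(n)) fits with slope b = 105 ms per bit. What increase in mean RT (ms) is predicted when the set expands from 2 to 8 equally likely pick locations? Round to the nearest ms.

The intercept a cancels: ΔRT = b·(log₂ n₂ − log₂ n₁) = b·log₂(n₂/n₁).
log₂(8) − log₂(2) = log₂(8/2) = log₂(4) = 2.
ΔRT = 105 × 2.0000 = 210.000 ms.

210 ms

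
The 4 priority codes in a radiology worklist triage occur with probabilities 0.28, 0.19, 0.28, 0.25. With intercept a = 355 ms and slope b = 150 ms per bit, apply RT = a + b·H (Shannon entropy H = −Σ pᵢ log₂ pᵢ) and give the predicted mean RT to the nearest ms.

653 ms

H = 0.28·log₂(1/0.28) + 0.19·log₂(1/0.19) + 0.28·log₂(1/0.28) + 0.25·log₂(1/0.25) = 1.9837 bits.
RT = 355 + 150 × 1.9837 = 652.55 ms.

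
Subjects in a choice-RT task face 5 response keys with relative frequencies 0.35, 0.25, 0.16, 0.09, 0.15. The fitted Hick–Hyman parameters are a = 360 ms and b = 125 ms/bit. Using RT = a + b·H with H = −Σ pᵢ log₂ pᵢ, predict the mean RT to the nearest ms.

632 ms

Entropy contributions −pᵢ log₂ pᵢ: 0.5301, 0.5000, 0.4230, 0.3127, 0.4105; sum H = 2.1763 bits.
RT = a + bH = 360 + 125·2.1763 = 632.04 ms.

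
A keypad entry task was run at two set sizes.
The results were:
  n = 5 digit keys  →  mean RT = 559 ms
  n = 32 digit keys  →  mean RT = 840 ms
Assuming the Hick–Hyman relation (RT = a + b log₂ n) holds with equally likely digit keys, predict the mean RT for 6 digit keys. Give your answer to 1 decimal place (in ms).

RT is linear in log₂ n, so two points fix the line:
  b = (840 − 559) / (log₂ 32 − log₂ 5) = 281 / (5 − 2.3219) = 104.926 ms/bit
  a = 559 − 104.926 × 2.3219 = 315.369 ms
Then RT(6) = 315.369 + 104.926 × log₂ 6 = 315.369 + 104.926 × 2.5850 ≈ 586.599 ms.

586.6 ms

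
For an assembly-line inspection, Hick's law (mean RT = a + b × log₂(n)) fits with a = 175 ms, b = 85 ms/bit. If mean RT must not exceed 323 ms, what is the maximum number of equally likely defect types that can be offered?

85·log₂ n ≤ 323 − 175 = 148, giving log₂ n ≤ 1.7412 and n ≤ 3.343. The largest whole number is 3.

3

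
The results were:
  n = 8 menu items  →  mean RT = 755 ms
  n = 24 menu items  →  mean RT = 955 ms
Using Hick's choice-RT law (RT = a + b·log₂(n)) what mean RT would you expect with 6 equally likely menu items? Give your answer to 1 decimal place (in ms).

702.6 ms

Fit slope and intercept:
  b = (955 − 755) / (log₂ 24 − log₂ 8) = 200 / (4.5850 − 3) = 126.186 ms/bit
  a = 755 − 126.186 × 3 = 376.442 ms
Then RT(6) = 376.442 + 126.186 × log₂ 6 = 376.442 + 126.186 × 2.5850 ≈ 702.628 ms.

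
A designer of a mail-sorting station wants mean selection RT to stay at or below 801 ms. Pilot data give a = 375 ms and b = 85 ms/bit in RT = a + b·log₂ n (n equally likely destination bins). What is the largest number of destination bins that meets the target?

32

Set 375 + 85·log₂ n ≤ 801 → log₂ n ≤ (801 − 375)/85 = 5.0118.
So n ≤ 2^5.0118 = 32.262; the largest integer n is 32.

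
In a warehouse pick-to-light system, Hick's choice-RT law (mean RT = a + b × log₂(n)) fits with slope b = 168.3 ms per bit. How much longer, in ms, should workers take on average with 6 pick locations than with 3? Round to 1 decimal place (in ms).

168.3 ms

The intercept a cancels: ΔRT = b·(log₂ n₂ − log₂ n₁) = b·log₂(n₂/n₁).
log₂(6) − log₂(3) = log₂(6/3) = log₂(2) = 1.
ΔRT = 168.3 × 1.0000 = 168.300 ms.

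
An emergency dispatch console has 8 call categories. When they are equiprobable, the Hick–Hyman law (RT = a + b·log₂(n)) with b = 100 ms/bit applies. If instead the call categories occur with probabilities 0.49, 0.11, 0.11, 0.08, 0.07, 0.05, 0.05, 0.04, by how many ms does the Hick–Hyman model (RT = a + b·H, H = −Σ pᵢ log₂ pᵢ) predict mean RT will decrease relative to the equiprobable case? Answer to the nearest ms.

The RT saving is b·ΔH. Equiprobable H₀ = log₂(8) = 3.0000 bits; with the given probabilities H = 2.3829 bits.
b·(H₀ − H) = 100 × (3.0000 − 2.3829) = 61.71 ms.

62 ms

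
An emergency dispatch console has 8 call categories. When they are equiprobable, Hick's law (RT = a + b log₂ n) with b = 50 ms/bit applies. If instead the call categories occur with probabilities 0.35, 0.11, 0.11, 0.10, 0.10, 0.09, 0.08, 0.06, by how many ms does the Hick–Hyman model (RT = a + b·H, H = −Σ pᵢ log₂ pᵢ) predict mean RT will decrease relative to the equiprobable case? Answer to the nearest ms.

The RT saving is b·ΔH. Equiprobable H₀ = log₂(8) = 3.0000 bits; with the given probabilities H = 2.7428 bits.
b·(H₀ − H) = 50 × (3.0000 − 2.7428) = 12.86 ms.

13 ms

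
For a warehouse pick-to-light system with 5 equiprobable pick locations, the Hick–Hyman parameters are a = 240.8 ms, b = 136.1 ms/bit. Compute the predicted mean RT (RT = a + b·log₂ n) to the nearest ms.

log₂(5) = 2.3219 bits, so RT = 240.8 + 136.1 × 2.3219 ≈ 556.814 ms.

557 ms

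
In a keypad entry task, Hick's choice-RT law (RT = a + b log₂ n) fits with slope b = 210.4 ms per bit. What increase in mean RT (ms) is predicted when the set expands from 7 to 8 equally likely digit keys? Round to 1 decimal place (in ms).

The intercept a cancels: ΔRT = b·(log₂ n₂ − log₂ n₁) = b·log₂(n₂/n₁).
log₂(8) − log₂(7) = 3 − 2.8074 = 0.1926.
ΔRT = 210.4 × 0.1926 = 40.533 ms.

40.5 ms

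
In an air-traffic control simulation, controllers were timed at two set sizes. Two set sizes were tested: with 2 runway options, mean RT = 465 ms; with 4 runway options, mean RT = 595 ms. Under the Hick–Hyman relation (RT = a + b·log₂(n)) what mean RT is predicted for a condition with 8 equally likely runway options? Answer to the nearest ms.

Fit slope and intercept:
  b = (595 − 465) / (log₂ 4 − log₂ 2) = 130 / (2 − 1) = 130 ms/bit
  a = 465 − 130 × 1 = 335 ms
Then RT(8) = 335 + 130 × log₂ 8 = 335 + 130 × 3 ≈ 725.000 ms.

725 ms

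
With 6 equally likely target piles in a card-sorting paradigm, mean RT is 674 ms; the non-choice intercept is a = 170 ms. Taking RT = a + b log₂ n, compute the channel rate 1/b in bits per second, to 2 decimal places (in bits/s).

Choice component = 674 − 170 = 504 ms over log₂(6) = 2.5850 bits.
b = 504 / 2.5850 = 194.974 ms/bit, so 1/b = 5.129 bits/s.

5.13 bits/s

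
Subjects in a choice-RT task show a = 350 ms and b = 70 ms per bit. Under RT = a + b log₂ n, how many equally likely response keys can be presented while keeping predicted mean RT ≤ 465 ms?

3

Set 350 + 70·log₂ n ≤ 465 → log₂ n ≤ (465 − 350)/70 = 1.6429.
So n ≤ 2^1.6429 = 3.123; the largest integer n is 3.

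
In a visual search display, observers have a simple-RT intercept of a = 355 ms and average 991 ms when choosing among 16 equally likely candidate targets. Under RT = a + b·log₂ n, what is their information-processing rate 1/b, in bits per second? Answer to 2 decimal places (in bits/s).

6.29 bits/s

b = (991 − 355)/log₂ 16 = 636/4 = 159.000 ms per bit = 0.15900 s/bit; the reciprocal is 6.289 bits/s.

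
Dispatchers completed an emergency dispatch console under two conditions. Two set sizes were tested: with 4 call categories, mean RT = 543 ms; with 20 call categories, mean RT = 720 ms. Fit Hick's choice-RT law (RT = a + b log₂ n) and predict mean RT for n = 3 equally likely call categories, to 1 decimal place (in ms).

511.4 ms

Fit slope and intercept:
  b = (720 − 543) / (log₂ 20 − log₂ 4) = 177 / (4.3219 − 2) = 76.230 ms/bit
  a = 543 − 76.230 × 2 = 390.540 ms
Then RT(3) = 390.540 + 76.230 × log₂ 3 = 390.540 + 76.230 × 1.5850 ≈ 511.362 ms.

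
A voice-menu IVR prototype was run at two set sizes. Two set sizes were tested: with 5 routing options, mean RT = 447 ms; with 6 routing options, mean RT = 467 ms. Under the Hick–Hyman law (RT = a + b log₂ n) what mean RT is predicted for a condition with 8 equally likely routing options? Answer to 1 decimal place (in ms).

With log₂ n on the abscissa the relation is linear; from the two conditions:
  b = (467 − 447) / (log₂ 6 − log₂ 5) = 20 / (2.5850 − 2.3219) = 76.036 ms/bit
  a = 447 − 76.036 × 2.3219 = 270.451 ms
Then RT(8) = 270.451 + 76.036 × log₂ 8 = 270.451 + 76.036 × 3 ≈ 498.558 ms.

498.6 ms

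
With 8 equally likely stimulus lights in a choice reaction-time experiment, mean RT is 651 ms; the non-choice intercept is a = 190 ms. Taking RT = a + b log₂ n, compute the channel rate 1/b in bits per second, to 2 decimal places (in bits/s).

b = (651 − 190)/log₂ 8 = 461/3 = 153.667 ms per bit = 0.15367 s/bit; the reciprocal is 6.508 bits/s.

6.51 bits/s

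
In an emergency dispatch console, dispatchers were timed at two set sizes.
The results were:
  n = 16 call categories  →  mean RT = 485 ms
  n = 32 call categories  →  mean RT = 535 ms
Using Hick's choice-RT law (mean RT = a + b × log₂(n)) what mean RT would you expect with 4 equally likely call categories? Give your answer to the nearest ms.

Fit slope and intercept:
  b = (535 − 485) / (log₂ 32 − log₂ 16) = 50 / (5 − 4) = 50 ms/bit
  a = 485 − 50 × 4 = 285 ms
Then RT(4) = 285 + 50 × log₂ 4 = 285 + 50 × 2 ≈ 385.000 ms.

385 ms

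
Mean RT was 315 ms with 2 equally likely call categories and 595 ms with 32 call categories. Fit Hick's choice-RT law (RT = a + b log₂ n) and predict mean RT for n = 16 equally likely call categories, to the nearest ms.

Solve the two-equation system in a and b:
  b = (595 − 315) / (log₂ 32 − log₂ 2) = 280 / (5 − 1) = 70 ms/bit
  a = 315 − 70 × 1 = 245 ms
Then RT(16) = 245 + 70 × log₂ 16 = 245 + 70 × 4 ≈ 525.000 ms.

525 ms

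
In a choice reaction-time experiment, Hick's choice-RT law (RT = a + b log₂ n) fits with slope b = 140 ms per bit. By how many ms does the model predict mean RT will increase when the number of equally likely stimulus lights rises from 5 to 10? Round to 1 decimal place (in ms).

The intercept a cancels: ΔRT = b·(log₂ n₂ − log₂ n₁) = b·log₂(n₂/n₁).
log₂(10) − log₂(5) = log₂(10/5) = log₂(2) = 1.
ΔRT = 140 × 1.0000 = 140.000 ms.

140.0 ms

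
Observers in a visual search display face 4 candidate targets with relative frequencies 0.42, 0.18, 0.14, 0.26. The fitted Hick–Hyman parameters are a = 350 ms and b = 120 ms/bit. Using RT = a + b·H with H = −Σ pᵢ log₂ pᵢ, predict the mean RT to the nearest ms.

H = 0.42·log₂(1/0.42) + 0.18·log₂(1/0.18) + 0.14·log₂(1/0.14) + 0.26·log₂(1/0.26) = 1.8734 bits.
RT = 350 + 120 × 1.8734 = 574.80 ms.

575 ms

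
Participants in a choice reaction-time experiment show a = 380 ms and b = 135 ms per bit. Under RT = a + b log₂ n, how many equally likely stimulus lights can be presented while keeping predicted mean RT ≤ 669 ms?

4

Set 380 + 135·log₂ n ≤ 669 → log₂ n ≤ (669 − 380)/135 = 2.1407.
So n ≤ 2^2.1407 = 4.410; the largest integer n is 4.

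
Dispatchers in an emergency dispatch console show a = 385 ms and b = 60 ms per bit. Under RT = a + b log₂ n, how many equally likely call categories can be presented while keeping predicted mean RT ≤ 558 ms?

Information budget: (558 − 385)/60 = 2.8833 bits, so n ≤ 2^2.8833 = 7.379 → at most 7.

7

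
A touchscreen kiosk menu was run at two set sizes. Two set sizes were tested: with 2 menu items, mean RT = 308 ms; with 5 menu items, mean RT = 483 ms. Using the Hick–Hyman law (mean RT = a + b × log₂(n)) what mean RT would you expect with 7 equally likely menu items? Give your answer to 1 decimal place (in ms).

547.3 ms

RT is linear in log₂ n, so two points fix the line:
  b = (483 − 308) / (log₂ 5 − log₂ 2) = 175 / (2.3219 − 1) = 132.382 ms/bit
  a = 308 − 132.382 × 1 = 175.618 ms
Then RT(7) = 175.618 + 132.382 × log₂ 7 = 175.618 + 132.382 × 2.8074 ≈ 547.262 ms.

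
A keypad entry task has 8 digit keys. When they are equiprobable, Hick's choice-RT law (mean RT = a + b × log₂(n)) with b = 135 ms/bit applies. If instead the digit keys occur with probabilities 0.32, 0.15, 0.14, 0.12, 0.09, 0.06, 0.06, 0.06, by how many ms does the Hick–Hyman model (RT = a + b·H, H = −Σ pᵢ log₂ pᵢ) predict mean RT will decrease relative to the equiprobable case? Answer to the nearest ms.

35 ms

Equiprobable entropy H₀ = log₂ 8 = 3.0000 bits.
Skewed entropy H = −Σ pᵢ log₂ pᵢ = 2.7440 bits.
ΔRT = b·(H₀ − H) = 135 × 0.2560 = 34.56 ms.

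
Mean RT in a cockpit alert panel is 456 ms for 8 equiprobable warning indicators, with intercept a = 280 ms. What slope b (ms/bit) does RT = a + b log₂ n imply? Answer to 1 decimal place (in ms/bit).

58.7 ms/bit

8 alternatives carry log₂ 8 = 3 bits; the choice cost is 456 − 280 = 176 ms, so b = 176/3 = 58.667 ms/bit.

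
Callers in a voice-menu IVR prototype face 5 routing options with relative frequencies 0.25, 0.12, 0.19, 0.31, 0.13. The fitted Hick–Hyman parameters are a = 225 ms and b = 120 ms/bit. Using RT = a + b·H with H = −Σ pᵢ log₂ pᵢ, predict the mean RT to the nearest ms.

492 ms

H = 0.25·log₂(1/0.25) + 0.12·log₂(1/0.12) + 0.19·log₂(1/0.19) + 0.31·log₂(1/0.31) + 0.13·log₂(1/0.13) = 2.2287 bits.
RT = 225 + 120 × 2.2287 = 492.45 ms.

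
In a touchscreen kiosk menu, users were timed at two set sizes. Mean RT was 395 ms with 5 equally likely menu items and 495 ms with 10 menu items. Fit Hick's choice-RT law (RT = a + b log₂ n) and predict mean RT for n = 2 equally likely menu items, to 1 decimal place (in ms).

262.8 ms

RT is linear in log₂ n, so two points fix the line:
  b = (495 − 395) / (log₂ 10 − log₂ 5) = 100 / (3.3219 − 2.3219) = 100.000 ms/bit
  a = 395 − 100.000 × 2.3219 = 162.807 ms
Then RT(2) = 162.807 + 100.000 × log₂ 2 = 162.807 + 100.000 × 1 ≈ 262.807 ms.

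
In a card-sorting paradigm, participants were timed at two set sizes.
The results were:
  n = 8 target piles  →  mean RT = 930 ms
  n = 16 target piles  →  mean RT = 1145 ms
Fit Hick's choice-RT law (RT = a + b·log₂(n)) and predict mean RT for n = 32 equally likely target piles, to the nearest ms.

Fit slope and intercept:
  b = (1145 − 930) / (log₂ 16 − log₂ 8) = 215 / (4 − 3) = 215 ms/bit
  a = 930 − 215 × 3 = 285 ms
Then RT(32) = 285 + 215 × log₂ 32 = 285 + 215 × 5 ≈ 1360.000 ms.

1360 ms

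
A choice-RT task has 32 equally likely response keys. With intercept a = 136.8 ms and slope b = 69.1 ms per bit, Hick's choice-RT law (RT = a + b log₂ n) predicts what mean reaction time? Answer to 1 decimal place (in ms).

482.3 ms

log₂(32) = 5 bits, so RT = 136.8 + 69.1 × 5 ≈ 482.300 ms.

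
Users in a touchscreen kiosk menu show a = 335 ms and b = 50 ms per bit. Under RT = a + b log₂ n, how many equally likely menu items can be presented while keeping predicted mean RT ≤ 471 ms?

6

Information budget: (471 − 335)/50 = 2.7200 bits, so n ≤ 2^2.7200 = 6.589 → at most 6.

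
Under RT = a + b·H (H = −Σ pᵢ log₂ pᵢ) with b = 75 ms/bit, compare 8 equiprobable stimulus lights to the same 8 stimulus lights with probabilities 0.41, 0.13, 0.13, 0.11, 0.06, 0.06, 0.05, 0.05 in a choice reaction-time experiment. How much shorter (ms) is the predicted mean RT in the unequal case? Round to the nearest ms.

33 ms

Equiprobable entropy H₀ = log₂ 8 = 3.0000 bits.
Skewed entropy H = −Σ pᵢ log₂ pᵢ = 2.5622 bits.
ΔRT = b·(H₀ − H) = 75 × 0.4378 = 32.83 ms.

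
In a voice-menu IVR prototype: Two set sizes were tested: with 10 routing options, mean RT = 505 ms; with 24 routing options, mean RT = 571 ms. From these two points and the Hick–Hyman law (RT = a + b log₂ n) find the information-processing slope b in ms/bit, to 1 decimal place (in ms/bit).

52.3 ms/bit

The slope on a log₂ axis is (571 − 505) / (4.5850 − 3.3219) = 52.255 ms/bit.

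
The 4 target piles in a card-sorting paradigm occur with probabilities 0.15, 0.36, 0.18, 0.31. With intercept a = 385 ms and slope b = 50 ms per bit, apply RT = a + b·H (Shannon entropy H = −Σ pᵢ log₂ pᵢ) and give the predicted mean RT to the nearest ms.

481 ms

H = 0.15·log₂(1/0.15) + 0.36·log₂(1/0.36) + 0.18·log₂(1/0.18) + 0.31·log₂(1/0.31) = 1.9103 bits.
RT = 385 + 50 × 1.9103 = 480.51 ms.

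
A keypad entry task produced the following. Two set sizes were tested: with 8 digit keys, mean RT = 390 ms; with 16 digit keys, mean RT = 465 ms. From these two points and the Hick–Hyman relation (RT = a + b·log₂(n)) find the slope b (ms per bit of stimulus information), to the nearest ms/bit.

75 ms/bit

Slope: b = (465 − 390) / (log₂ 16 − log₂ 8) = 75/1.0000 = 75 ms/bit.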